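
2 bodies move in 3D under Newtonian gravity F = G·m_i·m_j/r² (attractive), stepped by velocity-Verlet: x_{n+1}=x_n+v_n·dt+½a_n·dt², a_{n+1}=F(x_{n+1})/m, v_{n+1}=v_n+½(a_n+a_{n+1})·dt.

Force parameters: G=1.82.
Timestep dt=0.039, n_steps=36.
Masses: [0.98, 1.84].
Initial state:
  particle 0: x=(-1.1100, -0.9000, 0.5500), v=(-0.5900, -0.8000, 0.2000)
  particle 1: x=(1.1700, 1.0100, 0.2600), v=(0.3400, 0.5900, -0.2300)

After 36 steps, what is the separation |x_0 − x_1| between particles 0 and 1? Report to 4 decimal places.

step 0: x0=(-1.1100, -0.9000, 0.5500) x1=(1.1700, 1.0100, 0.2600)
step 1: x0=(-1.1328, -0.9310, 0.5578) x1=(1.1831, 1.0329, 0.2510)
step 2: x0=(-1.1552, -0.9617, 0.5655) x1=(1.1961, 1.0556, 0.2421)
step 3: x0=(-1.1772, -0.9920, 0.5732) x1=(1.2088, 1.0782, 0.2332)
step 4: x0=(-1.1988, -1.0220, 0.5808) x1=(1.2213, 1.1006, 0.2244)
step 5: x0=(-1.2200, -1.0517, 0.5883) x1=(1.2336, 1.1228, 0.2155)
step 6: x0=(-1.2409, -1.0811, 0.5958) x1=(1.2457, 1.1448, 0.2067)
step 7: x0=(-1.2614, -1.1101, 0.6033) x1=(1.2577, 1.1667, 0.1979)
step 8: x0=(-1.2817, -1.1389, 0.6107) x1=(1.2695, 1.1884, 0.1892)
step 9: x0=(-1.3016, -1.1674, 0.6180) x1=(1.2811, 1.2100, 0.1804)
step 10: x0=(-1.3212, -1.1956, 0.6253) x1=(1.2926, 1.2314, 0.1717)
step 11: x0=(-1.3406, -1.2236, 0.6326) x1=(1.3039, 1.2527, 0.1631)
step 12: x0=(-1.3597, -1.2513, 0.6398) x1=(1.3150, 1.2738, 0.1544)
step 13: x0=(-1.3785, -1.2787, 0.6469) x1=(1.3260, 1.2948, 0.1458)
step 14: x0=(-1.3970, -1.3060, 0.6540) x1=(1.3369, 1.3157, 0.1372)
step 15: x0=(-1.4153, -1.3329, 0.6611) x1=(1.3477, 1.3365, 0.1286)
step 16: x0=(-1.4333, -1.3597, 0.6681) x1=(1.3583, 1.3571, 0.1201)
step 17: x0=(-1.4512, -1.3862, 0.6750) x1=(1.3688, 1.3776, 0.1115)
step 18: x0=(-1.4688, -1.4124, 0.6820) x1=(1.3792, 1.3980, 0.1030)
step 19: x0=(-1.4861, -1.4385, 0.6888) x1=(1.3894, 1.4183, 0.0946)
step 20: x0=(-1.5033, -1.4644, 0.6957) x1=(1.3996, 1.4384, 0.0861)
step 21: x0=(-1.5202, -1.4900, 0.7024) x1=(1.4096, 1.4585, 0.0777)
step 22: x0=(-1.5370, -1.5155, 0.7092) x1=(1.4195, 1.4784, 0.0693)
step 23: x0=(-1.5536, -1.5407, 0.7159) x1=(1.4293, 1.4983, 0.0609)
step 24: x0=(-1.5699, -1.5658, 0.7225) x1=(1.4391, 1.5180, 0.0525)
step 25: x0=(-1.5861, -1.5906, 0.7292) x1=(1.4487, 1.5376, 0.0442)
step 26: x0=(-1.6021, -1.6153, 0.7357) x1=(1.4582, 1.5572, 0.0359)
step 27: x0=(-1.6179, -1.6398, 0.7423) x1=(1.4677, 1.5766, 0.0276)
step 28: x0=(-1.6336, -1.6641, 0.7488) x1=(1.4770, 1.5960, 0.0193)
step 29: x0=(-1.6491, -1.6883, 0.7552) x1=(1.4863, 1.6152, 0.0110)
step 30: x0=(-1.6644, -1.7122, 0.7617) x1=(1.4954, 1.6344, 0.0028)
step 31: x0=(-1.6796, -1.7360, 0.7680) x1=(1.5045, 1.6535, -0.0054)
step 32: x0=(-1.6946, -1.7597, 0.7744) x1=(1.5135, 1.6724, -0.0136)
step 33: x0=(-1.7095, -1.7832, 0.7807) x1=(1.5224, 1.6913, -0.0218)
step 34: x0=(-1.7242, -1.8065, 0.7870) x1=(1.5313, 1.7102, -0.0299)
step 35: x0=(-1.7387, -1.8297, 0.7932) x1=(1.5400, 1.7289, -0.0381)
step 36: x0=(-1.7532, -1.8527, 0.7994) x1=(1.5487, 1.7475, -0.0462)

4.9577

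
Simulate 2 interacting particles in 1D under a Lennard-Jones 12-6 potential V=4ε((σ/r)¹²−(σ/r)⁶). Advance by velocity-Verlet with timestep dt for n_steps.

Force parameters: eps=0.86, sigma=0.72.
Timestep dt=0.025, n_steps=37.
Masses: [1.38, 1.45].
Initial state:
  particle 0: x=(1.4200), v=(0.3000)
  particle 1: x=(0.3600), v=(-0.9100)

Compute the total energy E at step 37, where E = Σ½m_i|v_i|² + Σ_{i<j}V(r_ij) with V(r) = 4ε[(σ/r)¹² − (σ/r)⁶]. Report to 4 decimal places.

step 0: x0=(1.4200) x1=(0.3600)
step 1: x0=(1.4272) x1=(0.3376)
step 2: x0=(1.4337) x1=(0.3157)
step 3: x0=(1.4398) x1=(0.2944)
step 4: x0=(1.4454) x1=(0.2734)
step 5: x0=(1.4506) x1=(0.2528)
step 6: x0=(1.4555) x1=(0.2326)
step 7: x0=(1.4601) x1=(0.2126)
step 8: x0=(1.4644) x1=(0.1928)
step 9: x0=(1.4685) x1=(0.1733)
step 10: x0=(1.4724) x1=(0.1540)
step 11: x0=(1.4762) x1=(0.1348)
step 12: x0=(1.4797) x1=(0.1158)
step 13: x0=(1.4832) x1=(0.0969)
step 14: x0=(1.4865) x1=(0.0782)
step 15: x0=(1.4897) x1=(0.0595)
step 16: x0=(1.4928) x1=(0.0410)
step 17: x0=(1.4958) x1=(0.0225)
step 18: x0=(1.4987) x1=(0.0041)
step 19: x0=(1.5015) x1=(-0.0142)
step 20: x0=(1.5043) x1=(-0.0324)
step 21: x0=(1.5070) x1=(-0.0506)
step 22: x0=(1.5096) x1=(-0.0688)
step 23: x0=(1.5122) x1=(-0.0868)
step 24: x0=(1.5148) x1=(-0.1049)
step 25: x0=(1.5173) x1=(-0.1229)
step 26: x0=(1.5197) x1=(-0.1408)
step 27: x0=(1.5221) x1=(-0.1587)
step 28: x0=(1.5245) x1=(-0.1766)
step 29: x0=(1.5269) x1=(-0.1945)
step 30: x0=(1.5292) x1=(-0.2123)
step 31: x0=(1.5315) x1=(-0.2301)
step 32: x0=(1.5338) x1=(-0.2479)
step 33: x0=(1.5361) x1=(-0.2657)
step 34: x0=(1.5383) x1=(-0.2834)
step 35: x0=(1.5405) x1=(-0.3011)
step 36: x0=(1.5427) x1=(-0.3188)
step 37: x0=(1.5449) x1=(-0.3365)
step 0 velocities: v0=(0.3000) v1=(-0.9100)
step 0: KE=0.6625, PE=-0.3047, E=0.3578
step 37 velocities: v0=(0.0870) v1=(-0.7073)
step 37: KE=0.3679, PE=-0.0108, E=0.3571

0.3571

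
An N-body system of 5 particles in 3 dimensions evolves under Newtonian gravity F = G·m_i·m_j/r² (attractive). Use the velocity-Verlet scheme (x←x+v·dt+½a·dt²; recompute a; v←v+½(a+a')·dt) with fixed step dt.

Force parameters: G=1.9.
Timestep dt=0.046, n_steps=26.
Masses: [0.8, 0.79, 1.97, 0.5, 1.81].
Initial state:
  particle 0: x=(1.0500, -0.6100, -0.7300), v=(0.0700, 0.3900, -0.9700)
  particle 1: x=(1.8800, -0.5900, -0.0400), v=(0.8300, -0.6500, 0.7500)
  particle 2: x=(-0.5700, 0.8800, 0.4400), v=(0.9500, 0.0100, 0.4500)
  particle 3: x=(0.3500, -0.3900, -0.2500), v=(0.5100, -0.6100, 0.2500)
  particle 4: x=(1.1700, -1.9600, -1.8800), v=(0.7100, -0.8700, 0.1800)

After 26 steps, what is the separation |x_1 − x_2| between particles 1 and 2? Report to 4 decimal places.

step 0: x0=(1.0500, -0.6100, -0.7300) x1=(1.8800, -0.5900, -0.0400) x2=(-0.5700, 0.8800, 0.4400) x3=(0.3500, -0.3900, -0.2500) x4=(1.1700, -1.9600, -1.8800)
step 1: x0=(1.0529, -0.5922, -0.7735) x1=(1.9161, -0.6200, -0.0068) x2=(-0.5257, 0.8798, 0.4603) x3=(0.3753, -0.4181, -0.2394) x4=(1.2025, -1.9992, -1.8709)
step 2: x0=(1.0549, -0.5750, -0.8146) x1=(1.9485, -0.6500, 0.0238) x2=(-0.4802, 0.8783, 0.4797) x3=(0.4040, -0.4460, -0.2310) x4=(1.2348, -2.0367, -1.8603)
step 3: x0=(1.0560, -0.5585, -0.8531) x1=(1.9774, -0.6800, 0.0521) x2=(-0.4336, 0.8755, 0.4983) x3=(0.4362, -0.4735, -0.2248) x4=(1.2669, -2.0726, -1.8482)
step 4: x0=(1.0562, -0.5431, -0.8890) x1=(2.0030, -0.7100, 0.0781) x2=(-0.3858, 0.8713, 0.5161) x3=(0.4716, -0.5004, -0.2211) x4=(1.2987, -2.1069, -1.8347)
step 5: x0=(1.0553, -0.5288, -0.9222) x1=(2.0255, -0.7397, 0.1019) x2=(-0.3369, 0.8659, 0.5329) x3=(0.5101, -0.5265, -0.2199) x4=(1.3302, -2.1394, -1.8198)
step 6: x0=(1.0535, -0.5158, -0.9524) x1=(2.0450, -0.7692, 0.1237) x2=(-0.2870, 0.8591, 0.5489) x3=(0.5517, -0.5518, -0.2216) x4=(1.3614, -2.1704, -1.8036)
step 7: x0=(1.0509, -0.5042, -0.9796) x1=(2.0617, -0.7985, 0.1434) x2=(-0.2360, 0.8511, 0.5641) x3=(0.5962, -0.5761, -0.2261) x4=(1.3923, -2.1996, -1.7861)
step 8: x0=(1.0474, -0.4941, -1.0036) x1=(2.0755, -0.8276, 0.1611) x2=(-0.1839, 0.8418, 0.5783) x3=(0.6434, -0.5992, -0.2335) x4=(1.4229, -2.2273, -1.7673)
step 9: x0=(1.0432, -0.4855, -1.0242) x1=(2.0866, -0.8563, 0.1769) x2=(-0.1309, 0.8311, 0.5916) x3=(0.6933, -0.6212, -0.2442) x4=(1.4531, -2.2532, -1.7473)
step 10: x0=(1.0384, -0.4786, -1.0414) x1=(2.0949, -0.8847, 0.1908) x2=(-0.0768, 0.8192, 0.6040) x3=(0.7458, -0.6418, -0.2581) x4=(1.4831, -2.2776, -1.7261)
step 11: x0=(1.0332, -0.4735, -1.0548) x1=(2.1005, -0.9127, 0.2027) x2=(-0.0218, 0.8059, 0.6154) x3=(0.8007, -0.6611, -0.2755) x4=(1.5127, -2.3003, -1.7037)
step 12: x0=(1.0276, -0.4701, -1.0643) x1=(2.1034, -0.9403, 0.2126) x2=(0.0343, 0.7913, 0.6259) x3=(0.8578, -0.6790, -0.2964) x4=(1.5419, -2.3213, -1.6801)
step 13: x0=(1.0219, -0.4687, -1.0696) x1=(2.1035, -0.9674, 0.2206) x2=(0.0913, 0.7754, 0.6354) x3=(0.9170, -0.6953, -0.3212) x4=(1.5708, -2.3406, -1.6554)
step 14: x0=(1.0162, -0.4693, -1.0705) x1=(2.1009, -0.9941, 0.2264) x2=(0.1492, 0.7582, 0.6438) x3=(0.9780, -0.7101, -0.3500) x4=(1.5993, -2.3583, -1.6295)
step 15: x0=(1.0109, -0.4721, -1.0668) x1=(2.0955, -1.0202, 0.2302) x2=(0.2081, 0.7396, 0.6512) x3=(1.0405, -0.7231, -0.3831) x4=(1.6275, -2.3743, -1.6024)
step 16: x0=(1.0063, -0.4772, -1.0579) x1=(2.0873, -1.0457, 0.2317) x2=(0.2679, 0.7197, 0.6576) x3=(1.1040, -0.7342, -0.4207) x4=(1.6552, -2.3885, -1.5741)
step 17: x0=(1.0029, -0.4848, -1.0437) x1=(2.0763, -1.0705, 0.2308) x2=(0.3286, 0.6983, 0.6629) x3=(1.1679, -0.7432, -0.4632) x4=(1.6826, -2.4009, -1.5447)
step 18: x0=(1.0014, -0.4953, -1.0238) x1=(2.0625, -1.0946, 0.2274) x2=(0.3902, 0.6756, 0.6670) x3=(1.2312, -0.7500, -0.5107) x4=(1.7095, -2.4116, -1.5141)
step 19: x0=(1.0025, -0.5088, -0.9977) x1=(2.0459, -1.1178, 0.2214) x2=(0.4528, 0.6514, 0.6699) x3=(1.2928, -0.7541, -0.5636) x4=(1.7360, -2.4204, -1.4823)
step 20: x0=(1.0073, -0.5258, -0.9653) x1=(2.0265, -1.1401, 0.2126) x2=(0.5162, 0.6257, 0.6717) x3=(1.3507, -0.7552, -0.6219) x4=(1.7621, -2.4273, -1.4492)
step 21: x0=(1.0175, -0.5466, -0.9265) x1=(2.0043, -1.1614, 0.2009) x2=(0.5805, 0.5985, 0.6721) x3=(1.4026, -0.7529, -0.6852) x4=(1.7877, -2.4323, -1.4150)
step 22: x0=(1.0348, -0.5716, -0.8818) x1=(1.9796, -1.1816, 0.1861) x2=(0.6457, 0.5698, 0.6713) x3=(1.4456, -0.7468, -0.7526) x4=(1.8128, -2.4352, -1.3794)
step 23: x0=(1.0614, -0.6010, -0.8324) x1=(1.9522, -1.2006, 0.1682) x2=(0.7117, 0.5393, 0.6691) x3=(1.4761, -0.7368, -0.8216) x4=(1.8375, -2.4359, -1.3426)
step 24: x0=(1.0992, -0.6345, -0.7805) x1=(1.9224, -1.2183, 0.1469) x2=(0.7786, 0.5072, 0.6655) x3=(1.4914, -0.7234, -0.8887) x4=(1.8616, -2.4345, -1.3045)
step 25: x0=(1.1491, -0.6714, -0.7291) x1=(1.8900, -1.2347, 0.1222) x2=(0.8464, 0.4732, 0.6603) x3=(1.4898, -0.7080, -0.9483) x4=(1.8851, -2.4307, -1.2650)
step 26: x0=(1.2108, -0.7104, -0.6817) x1=(1.8552, -1.2496, 0.0940) x2=(0.9149, 0.4373, 0.6536) x3=(1.4724, -0.6928, -0.9947) x4=(1.9081, -2.4245, -1.2242)

2.0107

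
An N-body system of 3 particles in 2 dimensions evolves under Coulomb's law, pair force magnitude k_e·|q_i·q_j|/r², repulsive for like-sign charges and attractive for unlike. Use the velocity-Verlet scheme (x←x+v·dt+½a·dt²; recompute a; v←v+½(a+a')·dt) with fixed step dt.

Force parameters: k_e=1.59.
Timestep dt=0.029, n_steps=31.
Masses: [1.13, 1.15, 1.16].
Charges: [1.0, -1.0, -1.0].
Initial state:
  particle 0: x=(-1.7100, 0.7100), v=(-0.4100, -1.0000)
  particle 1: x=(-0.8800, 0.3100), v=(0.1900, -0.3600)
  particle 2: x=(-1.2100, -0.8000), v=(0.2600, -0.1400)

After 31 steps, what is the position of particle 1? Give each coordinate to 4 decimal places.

(-1.3248, 0.3220)

step 0: x0=(-1.7100, 0.7100) x1=(-0.8800, 0.3100) x2=(-1.2100, -0.8000)
step 1: x0=(-1.7212, 0.6805) x1=(-0.8750, 0.3003) x2=(-1.2027, -0.8043)
step 2: x0=(-1.7310, 0.6499) x1=(-0.8710, 0.2919) x2=(-1.1957, -0.8089)
step 3: x0=(-1.7393, 0.6184) x1=(-0.8679, 0.2850) x2=(-1.1892, -0.8139)
step 4: x0=(-1.7462, 0.5859) x1=(-0.8659, 0.2793) x2=(-1.1831, -0.8194)
step 5: x0=(-1.7516, 0.5525) x1=(-0.8648, 0.2750) x2=(-1.1774, -0.8252)
step 6: x0=(-1.7555, 0.5182) x1=(-0.8648, 0.2719) x2=(-1.1721, -0.8314)
step 7: x0=(-1.7579, 0.4830) x1=(-0.8659, 0.2700) x2=(-1.1674, -0.8379)
step 8: x0=(-1.7587, 0.4470) x1=(-0.8681, 0.2693) x2=(-1.1630, -0.8448)
step 9: x0=(-1.7578, 0.4102) x1=(-0.8715, 0.2697) x2=(-1.1591, -0.8520)
step 10: x0=(-1.7552, 0.3726) x1=(-0.8760, 0.2712) x2=(-1.1557, -0.8595)
step 11: x0=(-1.7508, 0.3342) x1=(-0.8819, 0.2737) x2=(-1.1528, -0.8672)
step 12: x0=(-1.7445, 0.2952) x1=(-0.8891, 0.2771) x2=(-1.1503, -0.8752)
step 13: x0=(-1.7364, 0.2555) x1=(-0.8976, 0.2814) x2=(-1.1484, -0.8835)
step 14: x0=(-1.7262, 0.2152) x1=(-0.9077, 0.2864) x2=(-1.1469, -0.8918)
step 15: x0=(-1.7139, 0.1744) x1=(-0.9193, 0.2920) x2=(-1.1459, -0.9004)
step 16: x0=(-1.6995, 0.1332) x1=(-0.9325, 0.2982) x2=(-1.1454, -0.9090)
step 17: x0=(-1.6828, 0.0916) x1=(-0.9475, 0.3047) x2=(-1.1455, -0.9176)
step 18: x0=(-1.6637, 0.0498) x1=(-0.9642, 0.3115) x2=(-1.1461, -0.9262)
step 19: x0=(-1.6421, 0.0078) x1=(-0.9828, 0.3182) x2=(-1.1472, -0.9346)
step 20: x0=(-1.6181, -0.0341) x1=(-1.0033, 0.3247) x2=(-1.1489, -0.9429)
step 21: x0=(-1.5915, -0.0758) x1=(-1.0257, 0.3308) x2=(-1.1512, -0.9510)
step 22: x0=(-1.5624, -0.1172) x1=(-1.0499, 0.3362) x2=(-1.1541, -0.9586)
step 23: x0=(-1.5308, -0.1582) x1=(-1.0760, 0.3406) x2=(-1.1576, -0.9657)
step 24: x0=(-1.4968, -0.1986) x1=(-1.1037, 0.3438) x2=(-1.1618, -0.9722)
step 25: x0=(-1.4606, -0.2384) x1=(-1.1329, 0.3455) x2=(-1.1667, -0.9779)
step 26: x0=(-1.4225, -0.2776) x1=(-1.1634, 0.3457) x2=(-1.1722, -0.9825)
step 27: x0=(-1.3826, -0.3164) x1=(-1.1949, 0.3442) x2=(-1.1784, -0.9858)
step 28: x0=(-1.3413, -0.3552) x1=(-1.2270, 0.3410) x2=(-1.1854, -0.9876)
step 29: x0=(-1.2990, -0.3943) x1=(-1.2595, 0.3361) x2=(-1.1929, -0.9873)
step 30: x0=(-1.2560, -0.4343) x1=(-1.2922, 0.3297) x2=(-1.2010, -0.9846)
step 31: x0=(-1.2127, -0.4762) x1=(-1.3248, 0.3220) x2=(-1.2094, -0.9788)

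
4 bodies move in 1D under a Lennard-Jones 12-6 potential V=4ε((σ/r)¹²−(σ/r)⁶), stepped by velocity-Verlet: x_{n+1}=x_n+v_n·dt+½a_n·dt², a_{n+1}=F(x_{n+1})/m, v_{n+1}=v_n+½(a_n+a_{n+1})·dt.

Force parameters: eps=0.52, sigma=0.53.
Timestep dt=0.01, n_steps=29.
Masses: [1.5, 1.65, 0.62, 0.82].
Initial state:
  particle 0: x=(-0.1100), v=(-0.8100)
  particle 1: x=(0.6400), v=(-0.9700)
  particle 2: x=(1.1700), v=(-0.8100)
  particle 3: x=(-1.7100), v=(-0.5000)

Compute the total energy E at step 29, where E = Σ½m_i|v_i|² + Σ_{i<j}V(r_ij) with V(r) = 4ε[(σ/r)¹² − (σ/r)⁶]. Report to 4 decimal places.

1.3292

step 0: x0=(-0.1100) x1=(0.6400) x2=(1.1700) x3=(-1.7100)
step 1: x0=(-0.1180) x1=(0.6295) x2=(1.1638) x3=(-1.7150)
step 2: x0=(-0.1260) x1=(0.6178) x2=(1.1608) x3=(-1.7200)
step 3: x0=(-0.1338) x1=(0.6050) x2=(1.1602) x3=(-1.7250)
step 4: x0=(-0.1415) x1=(0.5916) x2=(1.1610) x3=(-1.7300)
step 5: x0=(-0.1491) x1=(0.5779) x2=(1.1624) x3=(-1.7350)
step 6: x0=(-0.1566) x1=(0.5639) x2=(1.1641) x3=(-1.7400)
step 7: x0=(-0.1639) x1=(0.5499) x2=(1.1657) x3=(-1.7450)
step 8: x0=(-0.1712) x1=(0.5359) x2=(1.1670) x3=(-1.7500)
step 9: x0=(-0.1782) x1=(0.5218) x2=(1.1679) x3=(-1.7549)
step 10: x0=(-0.1852) x1=(0.5078) x2=(1.1685) x3=(-1.7599)
step 11: x0=(-0.1920) x1=(0.4938) x2=(1.1688) x3=(-1.7649)
step 12: x0=(-0.1986) x1=(0.4797) x2=(1.1686) x3=(-1.7699)
step 13: x0=(-0.2051) x1=(0.4657) x2=(1.1681) x3=(-1.7749)
step 14: x0=(-0.2114) x1=(0.4517) x2=(1.1672) x3=(-1.7799)
step 15: x0=(-0.2176) x1=(0.4376) x2=(1.1661) x3=(-1.7848)
step 16: x0=(-0.2236) x1=(0.4235) x2=(1.1646) x3=(-1.7898)
step 17: x0=(-0.2295) x1=(0.4094) x2=(1.1628) x3=(-1.7948)
step 18: x0=(-0.2352) x1=(0.3952) x2=(1.1609) x3=(-1.7998)
step 19: x0=(-0.2408) x1=(0.3810) x2=(1.1586) x3=(-1.8047)
step 20: x0=(-0.2462) x1=(0.3667) x2=(1.1562) x3=(-1.8097)
step 21: x0=(-0.2516) x1=(0.3525) x2=(1.1536) x3=(-1.8147)
step 22: x0=(-0.2569) x1=(0.3382) x2=(1.1508) x3=(-1.8196)
step 23: x0=(-0.2622) x1=(0.3241) x2=(1.1478) x3=(-1.8246)
step 24: x0=(-0.2676) x1=(0.3100) x2=(1.1447) x3=(-1.8296)
step 25: x0=(-0.2731) x1=(0.2961) x2=(1.1414) x3=(-1.8345)
step 26: x0=(-0.2790) x1=(0.2826) x2=(1.1380) x3=(-1.8395)
step 27: x0=(-0.2852) x1=(0.2695) x2=(1.1345) x3=(-1.8445)
step 28: x0=(-0.2921) x1=(0.2569) x2=(1.1309) x3=(-1.8494)
step 29: x0=(-0.2997) x1=(0.2451) x2=(1.1272) x3=(-1.8544)
step 0 velocities: v0=(-0.8100) v1=(-0.9700) v2=(-0.8100) v3=(-0.5000)
step 0: KE=1.5742, PE=-0.2403, E=1.3339
step 29 velocities: v0=(-0.8064) v1=(-1.1376) v2=(-0.3787) v3=(-0.4955)
step 29: KE=1.7005, PE=-0.3713, E=1.3292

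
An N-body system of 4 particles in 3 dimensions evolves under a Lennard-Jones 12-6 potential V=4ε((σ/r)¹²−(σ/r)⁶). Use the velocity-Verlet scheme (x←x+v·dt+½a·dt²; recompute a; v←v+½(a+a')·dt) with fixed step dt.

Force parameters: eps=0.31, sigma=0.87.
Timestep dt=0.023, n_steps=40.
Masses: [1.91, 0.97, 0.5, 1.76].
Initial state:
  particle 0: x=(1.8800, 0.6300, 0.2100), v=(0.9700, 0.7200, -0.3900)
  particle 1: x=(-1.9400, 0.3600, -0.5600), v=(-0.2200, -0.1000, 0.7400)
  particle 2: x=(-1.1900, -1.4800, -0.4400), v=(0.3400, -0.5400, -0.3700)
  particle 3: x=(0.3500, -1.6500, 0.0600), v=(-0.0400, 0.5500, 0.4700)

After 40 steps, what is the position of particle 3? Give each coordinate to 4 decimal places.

(0.2919, -1.1455, 0.4814)

step 0: x0=(1.8800, 0.6300, 0.2100) x1=(-1.9400, 0.3600, -0.5600) x2=(-1.1900, -1.4800, -0.4400) x3=(0.3500, -1.6500, 0.0600)
step 1: x0=(1.9023, 0.6466, 0.2010) x1=(-1.9451, 0.3577, -0.5430) x2=(-1.1821, -1.4924, -0.4485) x3=(0.3491, -1.6373, 0.0708)
step 2: x0=(1.9246, 0.6631, 0.1921) x1=(-1.9501, 0.3554, -0.5260) x2=(-1.1742, -1.5048, -0.4570) x3=(0.3481, -1.6247, 0.0816)
step 3: x0=(1.9469, 0.6797, 0.1831) x1=(-1.9552, 0.3530, -0.5089) x2=(-1.1661, -1.5172, -0.4654) x3=(0.3471, -1.6120, 0.0924)
step 4: x0=(1.9692, 0.6962, 0.1741) x1=(-1.9602, 0.3507, -0.4919) x2=(-1.1580, -1.5296, -0.4738) x3=(0.3461, -1.5994, 0.1032)
step 5: x0=(1.9915, 0.7128, 0.1651) x1=(-1.9652, 0.3483, -0.4749) x2=(-1.1497, -1.5419, -0.4821) x3=(0.3450, -1.5867, 0.1139)
step 6: x0=(2.0139, 0.7293, 0.1562) x1=(-1.9703, 0.3460, -0.4579) x2=(-1.1414, -1.5543, -0.4904) x3=(0.3439, -1.5740, 0.1247)
step 7: x0=(2.0362, 0.7459, 0.1472) x1=(-1.9753, 0.3436, -0.4408) x2=(-1.1329, -1.5666, -0.4987) x3=(0.3428, -1.5614, 0.1354)
step 8: x0=(2.0585, 0.7625, 0.1382) x1=(-1.9803, 0.3412, -0.4238) x2=(-1.1244, -1.5789, -0.5069) x3=(0.3417, -1.5487, 0.1461)
step 9: x0=(2.0808, 0.7790, 0.1293) x1=(-1.9853, 0.3388, -0.4068) x2=(-1.1157, -1.5912, -0.5150) x3=(0.3405, -1.5360, 0.1568)
step 10: x0=(2.1031, 0.7956, 0.1203) x1=(-1.9903, 0.3364, -0.3898) x2=(-1.1070, -1.6034, -0.5232) x3=(0.3393, -1.5234, 0.1675)
step 11: x0=(2.1254, 0.8121, 0.1113) x1=(-1.9953, 0.3340, -0.3728) x2=(-1.0981, -1.6157, -0.5312) x3=(0.3381, -1.5107, 0.1782)
step 12: x0=(2.1477, 0.8287, 0.1024) x1=(-2.0003, 0.3316, -0.3557) x2=(-1.0892, -1.6279, -0.5392) x3=(0.3368, -1.4980, 0.1889)
step 13: x0=(2.1700, 0.8452, 0.0934) x1=(-2.0053, 0.3292, -0.3387) x2=(-1.0801, -1.6401, -0.5472) x3=(0.3355, -1.4854, 0.1995)
step 14: x0=(2.1923, 0.8618, 0.0844) x1=(-2.0103, 0.3267, -0.3217) x2=(-1.0710, -1.6522, -0.5551) x3=(0.3342, -1.4727, 0.2102)
step 15: x0=(2.2146, 0.8783, 0.0754) x1=(-2.0153, 0.3243, -0.3047) x2=(-1.0617, -1.6644, -0.5629) x3=(0.3328, -1.4601, 0.2208)
step 16: x0=(2.2369, 0.8949, 0.0665) x1=(-2.0203, 0.3218, -0.2877) x2=(-1.0524, -1.6765, -0.5707) x3=(0.3315, -1.4474, 0.2314)
step 17: x0=(2.2592, 0.9114, 0.0575) x1=(-2.0253, 0.3194, -0.2706) x2=(-1.0430, -1.6886, -0.5784) x3=(0.3300, -1.4348, 0.2420)
step 18: x0=(2.2815, 0.9280, 0.0485) x1=(-2.0303, 0.3169, -0.2536) x2=(-1.0335, -1.7007, -0.5861) x3=(0.3286, -1.4221, 0.2526)
step 19: x0=(2.3038, 0.9445, 0.0396) x1=(-2.0353, 0.3145, -0.2366) x2=(-1.0239, -1.7127, -0.5937) x3=(0.3271, -1.4095, 0.2631)
step 20: x0=(2.3261, 0.9611, 0.0306) x1=(-2.0402, 0.3120, -0.2196) x2=(-1.0142, -1.7247, -0.6012) x3=(0.3257, -1.3968, 0.2737)
step 21: x0=(2.3484, 0.9776, 0.0216) x1=(-2.0452, 0.3095, -0.2026) x2=(-1.0044, -1.7367, -0.6087) x3=(0.3241, -1.3842, 0.2842)
step 22: x0=(2.3707, 0.9942, 0.0127) x1=(-2.0502, 0.3071, -0.1856) x2=(-0.9946, -1.7486, -0.6162) x3=(0.3226, -1.3716, 0.2947)
step 23: x0=(2.3930, 1.0107, 0.0037) x1=(-2.0552, 0.3046, -0.1685) x2=(-0.9847, -1.7605, -0.6235) x3=(0.3210, -1.3590, 0.3052)
step 24: x0=(2.4153, 1.0273, -0.0053) x1=(-2.0601, 0.3021, -0.1515) x2=(-0.9747, -1.7724, -0.6309) x3=(0.3195, -1.3464, 0.3157)
step 25: x0=(2.4376, 1.0439, -0.0143) x1=(-2.0651, 0.2996, -0.1345) x2=(-0.9646, -1.7843, -0.6381) x3=(0.3179, -1.3338, 0.3261)
step 26: x0=(2.4599, 1.0604, -0.0232) x1=(-2.0700, 0.2971, -0.1175) x2=(-0.9545, -1.7961, -0.6453) x3=(0.3162, -1.3212, 0.3366)
step 27: x0=(2.4822, 1.0769, -0.0322) x1=(-2.0750, 0.2946, -0.1005) x2=(-0.9443, -1.8079, -0.6525) x3=(0.3146, -1.3086, 0.3470)
step 28: x0=(2.5045, 1.0935, -0.0412) x1=(-2.0800, 0.2921, -0.0835) x2=(-0.9340, -1.8197, -0.6596) x3=(0.3129, -1.2960, 0.3574)
step 29: x0=(2.5268, 1.1100, -0.0501) x1=(-2.0849, 0.2896, -0.0665) x2=(-0.9237, -1.8314, -0.6667) x3=(0.3113, -1.2834, 0.3678)
step 30: x0=(2.5491, 1.1266, -0.0591) x1=(-2.0899, 0.2871, -0.0495) x2=(-0.9133, -1.8431, -0.6737) x3=(0.3096, -1.2708, 0.3782)
step 31: x0=(2.5714, 1.1431, -0.0681) x1=(-2.0948, 0.2846, -0.0325) x2=(-0.9029, -1.8548, -0.6806) x3=(0.3079, -1.2583, 0.3886)
step 32: x0=(2.5937, 1.1597, -0.0770) x1=(-2.0997, 0.2821, -0.0154) x2=(-0.8924, -1.8664, -0.6875) x3=(0.3061, -1.2457, 0.3989)
step 33: x0=(2.6160, 1.1762, -0.0860) x1=(-2.1047, 0.2795, 0.0016) x2=(-0.8819, -1.8780, -0.6944) x3=(0.3044, -1.2332, 0.4093)
step 34: x0=(2.6383, 1.1928, -0.0950) x1=(-2.1096, 0.2770, 0.0186) x2=(-0.8713, -1.8896, -0.7012) x3=(0.3026, -1.2206, 0.4196)
step 35: x0=(2.6606, 1.2093, -0.1040) x1=(-2.1146, 0.2745, 0.0356) x2=(-0.8607, -1.9011, -0.7080) x3=(0.3009, -1.2081, 0.4299)
step 36: x0=(2.6829, 1.2259, -0.1129) x1=(-2.1195, 0.2720, 0.0526) x2=(-0.8501, -1.9127, -0.7147) x3=(0.2991, -1.1955, 0.4403)
step 37: x0=(2.7052, 1.2424, -0.1219) x1=(-2.1244, 0.2695, 0.0696) x2=(-0.8394, -1.9242, -0.7214) x3=(0.2973, -1.1830, 0.4506)
step 38: x0=(2.7275, 1.2590, -0.1309) x1=(-2.1294, 0.2669, 0.0866) x2=(-0.8287, -1.9356, -0.7281) x3=(0.2955, -1.1705, 0.4608)
step 39: x0=(2.7498, 1.2755, -0.1398) x1=(-2.1343, 0.2644, 0.1036) x2=(-0.8179, -1.9471, -0.7347) x3=(0.2937, -1.1580, 0.4711)
step 40: x0=(2.7721, 1.2921, -0.1488) x1=(-2.1392, 0.2619, 0.1206) x2=(-0.8072, -1.9585, -0.7413) x3=(0.2919, -1.1455, 0.4814)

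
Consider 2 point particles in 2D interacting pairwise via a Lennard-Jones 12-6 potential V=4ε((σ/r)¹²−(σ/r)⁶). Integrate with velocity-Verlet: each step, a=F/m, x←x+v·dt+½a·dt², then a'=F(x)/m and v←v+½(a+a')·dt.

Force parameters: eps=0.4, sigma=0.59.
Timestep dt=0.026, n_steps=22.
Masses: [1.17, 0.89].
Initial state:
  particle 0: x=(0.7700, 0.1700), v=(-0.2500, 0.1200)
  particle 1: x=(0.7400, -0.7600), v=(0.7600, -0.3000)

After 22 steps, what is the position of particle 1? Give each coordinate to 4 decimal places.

step 0: x0=(0.7700, 0.1700) x1=(0.7400, -0.7600)
step 1: x0=(0.7635, 0.1730) x1=(0.7598, -0.7676)
step 2: x0=(0.7570, 0.1756) x1=(0.7795, -0.7747)
step 3: x0=(0.7505, 0.1779) x1=(0.7993, -0.7815)
step 4: x0=(0.7440, 0.1800) x1=(0.8190, -0.7879)
step 5: x0=(0.7375, 0.1818) x1=(0.8388, -0.7940)
step 6: x0=(0.7311, 0.1834) x1=(0.8584, -0.7998)
step 7: x0=(0.7247, 0.1847) x1=(0.8781, -0.8052)
step 8: x0=(0.7183, 0.1858) x1=(0.8977, -0.8104)
step 9: x0=(0.7120, 0.1868) x1=(0.9172, -0.8153)
step 10: x0=(0.7057, 0.1875) x1=(0.9367, -0.8200)
step 11: x0=(0.6994, 0.1881) x1=(0.9562, -0.8245)
step 12: x0=(0.6932, 0.1885) x1=(0.9756, -0.8288)
step 13: x0=(0.6870, 0.1888) x1=(0.9949, -0.8328)
step 14: x0=(0.6808, 0.1890) x1=(1.0142, -0.8367)
step 15: x0=(0.6747, 0.1890) x1=(1.0335, -0.8405)
step 16: x0=(0.6686, 0.1889) x1=(1.0527, -0.8441)
step 17: x0=(0.6626, 0.1887) x1=(1.0718, -0.8475)
step 18: x0=(0.6566, 0.1884) x1=(1.0909, -0.8508)
step 19: x0=(0.6507, 0.1881) x1=(1.1100, -0.8540)
step 20: x0=(0.6448, 0.1876) x1=(1.1289, -0.8571)
step 21: x0=(0.6389, 0.1871) x1=(1.1479, -0.8601)
step 22: x0=(0.6330, 0.1865) x1=(1.1668, -0.8630)

(1.1668, -0.8630)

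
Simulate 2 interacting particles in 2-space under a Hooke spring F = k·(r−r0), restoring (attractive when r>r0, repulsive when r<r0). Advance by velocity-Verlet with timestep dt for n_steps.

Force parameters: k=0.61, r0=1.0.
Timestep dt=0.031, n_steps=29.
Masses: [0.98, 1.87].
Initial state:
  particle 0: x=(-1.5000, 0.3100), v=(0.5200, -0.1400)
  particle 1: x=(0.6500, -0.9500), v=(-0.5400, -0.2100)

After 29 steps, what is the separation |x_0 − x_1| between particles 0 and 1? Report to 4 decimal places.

1.3567

step 0: x0=(-1.5000, 0.3100) x1=(0.6500, -0.9500)
step 1: x0=(-1.4835, 0.3054) x1=(0.6331, -0.9564)
step 2: x0=(-1.4662, 0.3004) x1=(0.6157, -0.9625)
step 3: x0=(-1.4482, 0.2950) x1=(0.5980, -0.9685)
step 4: x0=(-1.4295, 0.2891) x1=(0.5799, -0.9742)
step 5: x0=(-1.4101, 0.2827) x1=(0.5614, -0.9796)
step 6: x0=(-1.3901, 0.2760) x1=(0.5426, -0.9849)
step 7: x0=(-1.3693, 0.2688) x1=(0.5235, -0.9899)
step 8: x0=(-1.3480, 0.2611) x1=(0.5040, -0.9947)
step 9: x0=(-1.3260, 0.2531) x1=(0.4842, -0.9992)
step 10: x0=(-1.3034, 0.2447) x1=(0.4641, -1.0036)
step 11: x0=(-1.2803, 0.2358) x1=(0.4436, -1.0077)
step 12: x0=(-1.2566, 0.2266) x1=(0.4229, -1.0117)
step 13: x0=(-1.2324, 0.2169) x1=(0.4020, -1.0154)
step 14: x0=(-1.2077, 0.2069) x1=(0.3807, -1.0190)
step 15: x0=(-1.1825, 0.1966) x1=(0.3592, -1.0223)
step 16: x0=(-1.1569, 0.1858) x1=(0.3375, -1.0255)
step 17: x0=(-1.1308, 0.1748) x1=(0.3155, -1.0285)
step 18: x0=(-1.1043, 0.1634) x1=(0.2934, -1.0313)
step 19: x0=(-1.0775, 0.1516) x1=(0.2710, -1.0339)
step 20: x0=(-1.0502, 0.1396) x1=(0.2485, -1.0364)
step 21: x0=(-1.0227, 0.1272) x1=(0.2257, -1.0387)
step 22: x0=(-0.9948, 0.1146) x1=(0.2028, -1.0408)
step 23: x0=(-0.9667, 0.1016) x1=(0.1798, -1.0428)
step 24: x0=(-0.9383, 0.0885) x1=(0.1566, -1.0447)
step 25: x0=(-0.9097, 0.0750) x1=(0.1333, -1.0465)
step 26: x0=(-0.8808, 0.0614) x1=(0.1099, -1.0481)
step 27: x0=(-0.8518, 0.0475) x1=(0.0864, -1.0496)
step 28: x0=(-0.8225, 0.0334) x1=(0.0628, -1.0510)
step 29: x0=(-0.7932, 0.0191) x1=(0.0391, -1.0523)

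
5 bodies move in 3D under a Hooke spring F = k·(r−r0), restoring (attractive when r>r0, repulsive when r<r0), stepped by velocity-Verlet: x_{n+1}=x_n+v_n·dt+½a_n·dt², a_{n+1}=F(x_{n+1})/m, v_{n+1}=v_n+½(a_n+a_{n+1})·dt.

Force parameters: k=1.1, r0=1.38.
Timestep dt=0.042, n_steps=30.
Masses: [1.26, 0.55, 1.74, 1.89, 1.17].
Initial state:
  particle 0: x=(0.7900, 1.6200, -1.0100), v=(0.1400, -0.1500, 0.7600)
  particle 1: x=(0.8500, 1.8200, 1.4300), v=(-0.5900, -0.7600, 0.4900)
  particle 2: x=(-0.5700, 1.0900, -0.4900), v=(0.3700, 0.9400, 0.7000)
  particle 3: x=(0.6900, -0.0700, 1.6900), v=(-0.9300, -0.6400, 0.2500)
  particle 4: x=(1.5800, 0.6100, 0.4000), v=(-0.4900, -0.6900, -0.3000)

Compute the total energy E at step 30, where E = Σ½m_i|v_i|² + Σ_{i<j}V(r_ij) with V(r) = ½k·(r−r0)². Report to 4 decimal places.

8.9375

step 0: x0=(0.7900, 1.6200, -1.0100) x1=(0.8500, 1.8200, 1.4300) x2=(-0.5700, 1.0900, -0.4900) x3=(0.6900, -0.0700, 1.6900) x4=(1.5800, 0.6100, 0.4000)
step 1: x0=(0.7959, 1.6128, -0.9757) x1=(0.8242, 1.7860, 1.4469) x2=(-0.5532, 1.1293, -0.4593) x3=(0.6508, -0.0958, 1.6990) x4=(1.5582, 0.5815, 0.3872)
step 2: x0=(0.8018, 1.6037, -0.9369) x1=(0.7967, 1.7479, 1.4567) x2=(-0.5339, 1.1680, -0.4262) x3=(0.6112, -0.1192, 1.7050) x4=(1.5341, 0.5541, 0.3740)
step 3: x0=(0.8077, 1.5927, -0.8937) x1=(0.7677, 1.7061, 1.4594) x2=(-0.5123, 1.2060, -0.3907) x3=(0.5715, -0.1403, 1.7080) x4=(1.5077, 0.5277, 0.3606)
step 4: x0=(0.8135, 1.5800, -0.8462) x1=(0.7372, 1.6607, 1.4555) x2=(-0.4886, 1.2432, -0.3529) x3=(0.5316, -0.1592, 1.7081) x4=(1.4791, 0.5023, 0.3471)
step 5: x0=(0.8191, 1.5654, -0.7947) x1=(0.7056, 1.6121, 1.4453) x2=(-0.4630, 1.2795, -0.3130) x3=(0.4916, -0.1756, 1.7053) x4=(1.4485, 0.4779, 0.3337)
step 6: x0=(0.8245, 1.5491, -0.7394) x1=(0.6731, 1.5607, 1.4292) x2=(-0.4355, 1.3149, -0.2710) x3=(0.4516, -0.1898, 1.6997) x4=(1.4159, 0.4545, 0.3205)
step 7: x0=(0.8297, 1.5310, -0.6807) x1=(0.6399, 1.5068, 1.4078) x2=(-0.4065, 1.3492, -0.2272) x3=(0.4116, -0.2017, 1.6914) x4=(1.3814, 0.4320, 0.3076)
step 8: x0=(0.8346, 1.5114, -0.6187) x1=(0.6061, 1.4508, 1.3817) x2=(-0.3761, 1.3825, -0.1815) x3=(0.3718, -0.2114, 1.6804) x4=(1.3452, 0.4103, 0.2951)
step 9: x0=(0.8392, 1.4901, -0.5538) x1=(0.5721, 1.3930, 1.3514) x2=(-0.3445, 1.4145, -0.1343) x3=(0.3322, -0.2190, 1.6670) x4=(1.3073, 0.3894, 0.2831)
step 10: x0=(0.8436, 1.4674, -0.4863) x1=(0.5379, 1.3338, 1.3178) x2=(-0.3120, 1.4454, -0.0856) x3=(0.2928, -0.2244, 1.6511) x4=(1.2681, 0.3691, 0.2715)
step 11: x0=(0.8476, 1.4433, -0.4165) x1=(0.5037, 1.2735, 1.2814) x2=(-0.2786, 1.4750, -0.0357) x3=(0.2537, -0.2279, 1.6330) x4=(1.2275, 0.3494, 0.2606)
step 12: x0=(0.8513, 1.4179, -0.3448) x1=(0.4696, 1.2124, 1.2431) x2=(-0.2446, 1.5035, 0.0154) x3=(0.2148, -0.2294, 1.6128) x4=(1.1858, 0.3300, 0.2502)
step 13: x0=(0.8548, 1.3914, -0.2713) x1=(0.4358, 1.1508, 1.2034) x2=(-0.2102, 1.5308, 0.0675) x3=(0.1764, -0.2291, 1.5905) x4=(1.1430, 0.3110, 0.2405)
step 14: x0=(0.8580, 1.3638, -0.1966) x1=(0.4023, 1.0889, 1.1631) x2=(-0.1755, 1.5570, 0.1203) x3=(0.1383, -0.2271, 1.5664) x4=(1.0994, 0.2922, 0.2313)
step 15: x0=(0.8610, 1.3353, -0.1207) x1=(0.3690, 1.0267, 1.1228) x2=(-0.1407, 1.5822, 0.1739) x3=(0.1006, -0.2235, 1.5406) x4=(1.0550, 0.2733, 0.2227)
step 16: x0=(0.8639, 1.3060, -0.0440) x1=(0.3360, 0.9645, 1.0829) x2=(-0.1058, 1.6064, 0.2280) x3=(0.0633, -0.2185, 1.5133) x4=(1.0099, 0.2545, 0.2146)
step 17: x0=(0.8668, 1.2761, 0.0333) x1=(0.3031, 0.9021, 1.0440) x2=(-0.0711, 1.6298, 0.2826) x3=(0.0265, -0.2120, 1.4847) x4=(0.9643, 0.2354, 0.2069)
step 18: x0=(0.8698, 1.2457, 0.1110) x1=(0.2701, 0.8397, 1.0063) x2=(-0.0366, 1.6524, 0.3375) x3=(-0.0100, -0.2044, 1.4548) x4=(0.9182, 0.2160, 0.1995)
step 19: x0=(0.8729, 1.2150, 0.1890) x1=(0.2369, 0.7772, 0.9700) x2=(-0.0022, 1.6743, 0.3928) x3=(-0.0460, -0.1957, 1.4240) x4=(0.8718, 0.1963, 0.1924)
step 20: x0=(0.8762, 1.1839, 0.2673) x1=(0.2031, 0.7147, 0.9350) x2=(0.0319, 1.6956, 0.4483) x3=(-0.0817, -0.1859, 1.3923) x4=(0.8250, 0.1763, 0.1853)
step 21: x0=(0.8800, 1.1527, 0.3457) x1=(0.1685, 0.6523, 0.9013) x2=(0.0657, 1.7163, 0.5041) x3=(-0.1170, -0.1753, 1.3598) x4=(0.7781, 0.1559, 0.1782)
step 22: x0=(0.8841, 1.1214, 0.4244) x1=(0.1329, 0.5902, 0.8687) x2=(0.0993, 1.7364, 0.5601) x3=(-0.1519, -0.1640, 1.3269) x4=(0.7310, 0.1351, 0.1709)
step 23: x0=(0.8888, 1.0900, 0.5031) x1=(0.0962, 0.5286, 0.8368) x2=(0.1325, 1.7559, 0.6163) x3=(-0.1866, -0.1520, 1.2936) x4=(0.6838, 0.1140, 0.1634)
step 24: x0=(0.8941, 1.0585, 0.5822) x1=(0.0582, 0.4680, 0.8054) x2=(0.1656, 1.7747, 0.6727) x3=(-0.2210, -0.1395, 1.2601) x4=(0.6367, 0.0928, 0.1555)
step 25: x0=(0.8998, 1.0270, 0.6614) x1=(0.0191, 0.4085, 0.7742) x2=(0.1983, 1.7927, 0.7291) x3=(-0.2552, -0.1265, 1.2266) x4=(0.5896, 0.0715, 0.1472)
step 26: x0=(0.9060, 0.9952, 0.7409) x1=(-0.0211, 0.3507, 0.7430) x2=(0.2307, 1.8097, 0.7856) x3=(-0.2893, -0.1131, 1.1931) x4=(0.5427, 0.0504, 0.1384)
step 27: x0=(0.9127, 0.9633, 0.8207) x1=(-0.0622, 0.2949, 0.7114) x2=(0.2628, 1.8257, 0.8421) x3=(-0.3232, -0.0993, 1.1599) x4=(0.4962, 0.0295, 0.1292)
step 28: x0=(0.9195, 0.9310, 0.9008) x1=(-0.1039, 0.2415, 0.6793) x2=(0.2945, 1.8405, 0.8984) x3=(-0.3571, -0.0851, 1.1271) x4=(0.4501, 0.0089, 0.1194)
step 29: x0=(0.9266, 0.8983, 0.9810) x1=(-0.1459, 0.1909, 0.6466) x2=(0.3257, 1.8539, 0.9545) x3=(-0.3909, -0.0706, 1.0948) x4=(0.4045, -0.0110, 0.1093)
step 30: x0=(0.9335, 0.8652, 1.0612) x1=(-0.1880, 0.1433, 0.6133) x2=(0.3565, 1.8658, 1.0102) x3=(-0.4247, -0.0556, 1.0632) x4=(0.3597, -0.0301, 0.0988)
step 0 velocities: v0=(0.1400, -0.1500, 0.7600) v1=(-0.5900, -0.7600, 0.4900) v2=(0.3700, 0.9400, 0.7000) v3=(-0.9300, -0.6400, 0.2500) v4=(-0.4900, -0.6900, -0.3000)
step 0: KE=3.7602, PE=5.1812, E=8.9414
step 30 velocities: v0=(0.1634, -0.7969, 1.9106) v1=(-0.9972, -1.0972, -0.8008) v2=(0.7258, 0.2619, 1.3221) v3=(-0.8043, 0.3622, -0.7428) v4=(-1.0559, -0.4454, -0.2537)
step 30: KE=7.5990, PE=1.3385, E=8.9375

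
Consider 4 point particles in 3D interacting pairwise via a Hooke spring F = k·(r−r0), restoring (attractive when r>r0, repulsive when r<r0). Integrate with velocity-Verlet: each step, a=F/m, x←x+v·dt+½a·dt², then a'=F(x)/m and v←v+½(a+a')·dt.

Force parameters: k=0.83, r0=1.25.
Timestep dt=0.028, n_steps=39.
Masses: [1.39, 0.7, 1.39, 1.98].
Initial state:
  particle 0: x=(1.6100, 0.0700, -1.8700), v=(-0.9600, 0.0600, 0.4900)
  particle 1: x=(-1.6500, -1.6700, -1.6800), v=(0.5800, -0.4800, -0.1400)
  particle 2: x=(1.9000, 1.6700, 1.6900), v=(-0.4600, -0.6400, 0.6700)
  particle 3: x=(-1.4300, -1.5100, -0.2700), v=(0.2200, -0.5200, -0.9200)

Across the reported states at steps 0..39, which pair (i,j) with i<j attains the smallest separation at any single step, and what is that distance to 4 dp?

step 0: x0=(1.6100, 0.0700, -1.8700) x1=(-1.6500, -1.6700, -1.6800) x2=(1.9000, 1.6700, 1.6900) x3=(-1.4300, -1.5100, -0.2700)
step 1: x0=(1.5822, 0.0714, -1.8554) x1=(-1.6314, -1.6817, -1.6827) x2=(1.8858, 1.6506, 1.7072) x3=(-1.4231, -1.5240, -0.2957)
step 2: x0=(1.5525, 0.0723, -1.8392) x1=(-1.6083, -1.6898, -1.6828) x2=(1.8691, 1.6285, 1.7214) x3=(-1.4147, -1.5369, -0.3213)
step 3: x0=(1.5211, 0.0726, -1.8213) x1=(-1.5807, -1.6944, -1.6804) x2=(1.8498, 1.6034, 1.7324) x3=(-1.4049, -1.5486, -0.3468)
step 4: x0=(1.4879, 0.0724, -1.8018) x1=(-1.5487, -1.6956, -1.6755) x2=(1.8281, 1.5756, 1.7403) x3=(-1.3937, -1.5592, -0.3722)
step 5: x0=(1.4531, 0.0717, -1.7807) x1=(-1.5124, -1.6932, -1.6681) x2=(1.8038, 1.5450, 1.7451) x3=(-1.3810, -1.5687, -0.3973)
step 6: x0=(1.4166, 0.0703, -1.7580) x1=(-1.4719, -1.6875, -1.6583) x2=(1.7771, 1.5116, 1.7468) x3=(-1.3670, -1.5771, -0.4222)
step 7: x0=(1.3785, 0.0684, -1.7338) x1=(-1.4274, -1.6784, -1.6461) x2=(1.7481, 1.4756, 1.7454) x3=(-1.3516, -1.5844, -0.4469)
step 8: x0=(1.3389, 0.0660, -1.7081) x1=(-1.3789, -1.6661, -1.6315) x2=(1.7166, 1.4369, 1.7409) x3=(-1.3349, -1.5906, -0.4713)
step 9: x0=(1.2978, 0.0630, -1.6809) x1=(-1.3267, -1.6505, -1.6146) x2=(1.6829, 1.3956, 1.7333) x3=(-1.3168, -1.5957, -0.4954)
step 10: x0=(1.2554, 0.0594, -1.6523) x1=(-1.2709, -1.6318, -1.5955) x2=(1.6469, 1.3517, 1.7227) x3=(-1.2975, -1.5998, -0.5191)
step 11: x0=(1.2117, 0.0553, -1.6223) x1=(-1.2116, -1.6100, -1.5742) x2=(1.6088, 1.3054, 1.7091) x3=(-1.2770, -1.6027, -0.5425)
step 12: x0=(1.1667, 0.0506, -1.5910) x1=(-1.1490, -1.5853, -1.5508) x2=(1.5685, 1.2566, 1.6926) x3=(-1.2553, -1.6047, -0.5655)
step 13: x0=(1.1206, 0.0455, -1.5584) x1=(-1.0833, -1.5578, -1.5254) x2=(1.5262, 1.2055, 1.6731) x3=(-1.2325, -1.6057, -0.5880)
step 14: x0=(1.0733, 0.0398, -1.5246) x1=(-1.0146, -1.5275, -1.4980) x2=(1.4819, 1.1522, 1.6508) x3=(-1.2085, -1.6056, -0.6101)
step 15: x0=(1.0251, 0.0336, -1.4896) x1=(-0.9431, -1.4945, -1.4688) x2=(1.4357, 1.0966, 1.6257) x3=(-1.1836, -1.6046, -0.6318)
step 16: x0=(0.9760, 0.0269, -1.4534) x1=(-0.8689, -1.4591, -1.4379) x2=(1.3877, 1.0390, 1.5979) x3=(-1.1576, -1.6027, -0.6529)
step 17: x0=(0.9260, 0.0198, -1.4161) x1=(-0.7924, -1.4212, -1.4052) x2=(1.3380, 0.9793, 1.5674) x3=(-1.1307, -1.5999, -0.6735)
step 18: x0=(0.8752, 0.0122, -1.3778) x1=(-0.7135, -1.3811, -1.3709) x2=(1.2866, 0.9177, 1.5343) x3=(-1.1029, -1.5963, -0.6937)
step 19: x0=(0.8238, 0.0042, -1.3386) x1=(-0.6325, -1.3389, -1.3351) x2=(1.2337, 0.8543, 1.4987) x3=(-1.0742, -1.5918, -0.7133)
step 20: x0=(0.7717, -0.0041, -1.2984) x1=(-0.5496, -1.2946, -1.2978) x2=(1.1793, 0.7891, 1.4608) x3=(-1.0449, -1.5865, -0.7324)
step 21: x0=(0.7192, -0.0128, -1.2573) x1=(-0.4650, -1.2485, -1.2590) x2=(1.1236, 0.7223, 1.4205) x3=(-1.0148, -1.5805, -0.7510)
step 22: x0=(0.6662, -0.0219, -1.2154) x1=(-0.3788, -1.2007, -1.2188) x2=(1.0666, 0.6540, 1.3780) x3=(-0.9840, -1.5739, -0.7691)
step 23: x0=(0.6129, -0.0312, -1.1728) x1=(-0.2913, -1.1514, -1.1773) x2=(1.0084, 0.5843, 1.3335) x3=(-0.9527, -1.5665, -0.7868)
step 24: x0=(0.5593, -0.0407, -1.1295) x1=(-0.2026, -1.1008, -1.1345) x2=(0.9491, 0.5133, 1.2869) x3=(-0.9208, -1.5585, -0.8040)
step 25: x0=(0.5055, -0.0504, -1.0856) x1=(-0.1131, -1.0491, -1.0904) x2=(0.8889, 0.4410, 1.2384) x3=(-0.8884, -1.5500, -0.8207)
step 26: x0=(0.4515, -0.0603, -1.0410) x1=(-0.0228, -0.9966, -1.0452) x2=(0.8278, 0.3677, 1.1882) x3=(-0.8556, -1.5409, -0.8371)
step 27: x0=(0.3974, -0.0702, -0.9960) x1=(0.0680, -0.9433, -0.9989) x2=(0.7659, 0.2933, 1.1364) x3=(-0.8223, -1.5312, -0.8530)
step 28: x0=(0.3433, -0.0802, -0.9505) x1=(0.1592, -0.8897, -0.9516) x2=(0.7033, 0.2181, 1.0831) x3=(-0.7886, -1.5211, -0.8686)
step 29: x0=(0.2891, -0.0901, -0.9047) x1=(0.2506, -0.8359, -0.9034) x2=(0.6401, 0.1421, 1.0283) x3=(-0.7545, -1.5105, -0.8837)
step 30: x0=(0.2348, -0.1000, -0.8585) x1=(0.3422, -0.7822, -0.8544) x2=(0.5764, 0.0654, 0.9724) x3=(-0.7200, -1.4995, -0.8986)
step 31: x0=(0.1804, -0.1097, -0.8120) x1=(0.4339, -0.7287, -0.8048) x2=(0.5123, -0.0118, 0.9154) x3=(-0.6853, -1.4880, -0.9131)
step 32: x0=(0.1259, -0.1194, -0.7653) x1=(0.5257, -0.6755, -0.7546) x2=(0.4478, -0.0896, 0.8574) x3=(-0.6502, -1.4762, -0.9272)
step 33: x0=(0.0712, -0.1289, -0.7184) x1=(0.6177, -0.6227, -0.7041) x2=(0.3831, -0.1677, 0.7986) x3=(-0.6149, -1.4640, -0.9411)
step 34: x0=(0.0162, -0.1384, -0.6714) x1=(0.7098, -0.5703, -0.6532) x2=(0.3181, -0.2462, 0.7391) x3=(-0.5793, -1.4515, -0.9546)
step 35: x0=(-0.0389, -0.1479, -0.6244) x1=(0.8020, -0.5182, -0.6023) x2=(0.2529, -0.3249, 0.6791) x3=(-0.5434, -1.4387, -0.9679)
step 36: x0=(-0.0942, -0.1574, -0.5773) x1=(0.8940, -0.4665, -0.5512) x2=(0.1876, -0.4039, 0.6187) x3=(-0.5073, -1.4256, -0.9809)
step 37: x0=(-0.1496, -0.1669, -0.5302) x1=(0.9858, -0.4150, -0.5002) x2=(0.1222, -0.4831, 0.5579) x3=(-0.4710, -1.4122, -0.9936)
step 38: x0=(-0.2050, -0.1765, -0.4832) x1=(1.0772, -0.3639, -0.4493) x2=(0.0568, -0.5624, 0.4969) x3=(-0.4344, -1.3986, -1.0061)
step 39: x0=(-0.2605, -0.1860, -0.4363) x1=(1.1680, -0.3131, -0.3984) x2=(-0.0087, -0.6418, 0.4357) x3=(-0.3976, -1.3848, -1.0184)

pair (0,1), distance 0.6689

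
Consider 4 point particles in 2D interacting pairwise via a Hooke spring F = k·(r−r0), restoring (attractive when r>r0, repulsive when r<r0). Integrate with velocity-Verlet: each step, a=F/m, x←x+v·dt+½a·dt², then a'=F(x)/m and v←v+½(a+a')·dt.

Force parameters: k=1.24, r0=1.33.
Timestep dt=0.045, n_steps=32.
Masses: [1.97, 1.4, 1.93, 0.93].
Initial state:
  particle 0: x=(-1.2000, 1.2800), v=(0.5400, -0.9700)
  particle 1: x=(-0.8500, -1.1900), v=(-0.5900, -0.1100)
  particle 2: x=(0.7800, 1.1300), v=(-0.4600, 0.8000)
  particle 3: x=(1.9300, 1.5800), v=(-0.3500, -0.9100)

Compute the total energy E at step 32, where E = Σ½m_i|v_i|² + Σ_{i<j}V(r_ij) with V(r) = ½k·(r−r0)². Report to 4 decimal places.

11.4501

step 0: x0=(-1.2000, 1.2800) x1=(-0.8500, -1.1900) x2=(0.7800, 1.1300) x3=(1.9300, 1.5800)
step 1: x0=(-1.1740, 1.2357) x1=(-0.8743, -1.1912) x2=(0.7583, 1.1652) x3=(1.9095, 1.5364)
step 2: x0=(-1.1449, 1.1902) x1=(-0.8939, -1.1849) x2=(0.7344, 1.1988) x3=(1.8795, 1.4876)
step 3: x0=(-1.1127, 1.1435) x1=(-0.9090, -1.1712) x2=(0.7086, 1.2306) x3=(1.8405, 1.4337)
step 4: x0=(-1.0777, 1.0958) x1=(-0.9194, -1.1505) x2=(0.6807, 1.2606) x3=(1.7927, 1.3749)
step 5: x0=(-1.0401, 1.0472) x1=(-0.9252, -1.1228) x2=(0.6509, 1.2889) x3=(1.7366, 1.3113)
step 6: x0=(-1.0002, 0.9978) x1=(-0.9266, -1.0885) x2=(0.6191, 1.3154) x3=(1.6727, 1.2433)
step 7: x0=(-0.9580, 0.9476) x1=(-0.9237, -1.0480) x2=(0.5855, 1.3402) x3=(1.6016, 1.1710)
step 8: x0=(-0.9140, 0.8968) x1=(-0.9167, -1.0017) x2=(0.5502, 1.3634) x3=(1.5238, 1.0946)
step 9: x0=(-0.8683, 0.8455) x1=(-0.9057, -0.9498) x2=(0.5132, 1.3849) x3=(1.4400, 1.0144)
step 10: x0=(-0.8211, 0.7938) x1=(-0.8909, -0.8931) x2=(0.4747, 1.4050) x3=(1.3507, 0.9308)
step 11: x0=(-0.7728, 0.7417) x1=(-0.8728, -0.8318) x2=(0.4347, 1.4237) x3=(1.2568, 0.8438)
step 12: x0=(-0.7236, 0.6893) x1=(-0.8516, -0.7666) x2=(0.3936, 1.4412) x3=(1.1587, 0.7540)
step 13: x0=(-0.6736, 0.6369) x1=(-0.8275, -0.6979) x2=(0.3513, 1.4576) x3=(1.0571, 0.6617)
step 14: x0=(-0.6232, 0.5844) x1=(-0.8011, -0.6265) x2=(0.3082, 1.4730) x3=(0.9528, 0.5672)
step 15: x0=(-0.5725, 0.5320) x1=(-0.7726, -0.5527) x2=(0.2642, 1.4874) x3=(0.8464, 0.4710)
step 16: x0=(-0.5216, 0.4799) x1=(-0.7425, -0.4773) x2=(0.2197, 1.5009) x3=(0.7386, 0.3737)
step 17: x0=(-0.4708, 0.4281) x1=(-0.7113, -0.4007) x2=(0.1747, 1.5137) x3=(0.6303, 0.2756)
step 18: x0=(-0.4201, 0.3768) x1=(-0.6795, -0.3236) x2=(0.1293, 1.5256) x3=(0.5221, 0.1772)
step 19: x0=(-0.3697, 0.3263) x1=(-0.6475, -0.2463) x2=(0.0835, 1.5366) x3=(0.4148, 0.0788)
step 20: x0=(-0.3195, 0.2767) x1=(-0.6161, -0.1692) x2=(0.0376, 1.5468) x3=(0.3094, -0.0194)
step 21: x0=(-0.2695, 0.2283) x1=(-0.5859, -0.0926) x2=(-0.0085, 1.5560) x3=(0.2064, -0.1175)
step 22: x0=(-0.2194, 0.1813) x1=(-0.5575, -0.0164) x2=(-0.0548, 1.5642) x3=(0.1064, -0.2158)
step 23: x0=(-0.1690, 0.1358) x1=(-0.5314, 0.0599) x2=(-0.1011, 1.5713) x3=(0.0093, -0.3152)
step 24: x0=(-0.1178, 0.0916) x1=(-0.5079, 0.1369) x2=(-0.1475, 1.5773) x3=(-0.0855, -0.4161)
step 25: x0=(-0.0654, 0.0486) x1=(-0.4867, 0.2152) x2=(-0.1939, 1.5820) x3=(-0.1793, -0.5189)
step 26: x0=(-0.0119, 0.0063) x1=(-0.4673, 0.2952) x2=(-0.2402, 1.5854) x3=(-0.2728, -0.6228)
step 27: x0=(0.0428, -0.0354) x1=(-0.4493, 0.3766) x2=(-0.2866, 1.5873) x3=(-0.3668, -0.7271)
step 28: x0=(0.0984, -0.0766) x1=(-0.4322, 0.4589) x2=(-0.3329, 1.5876) x3=(-0.4614, -0.8305)
step 29: x0=(0.1547, -0.1175) x1=(-0.4159, 0.5417) x2=(-0.3791, 1.5863) x3=(-0.5565, -0.9319)
step 30: x0=(0.2114, -0.1581) x1=(-0.4002, 0.6244) x2=(-0.4252, 1.5832) x3=(-0.6517, -1.0303)
step 31: x0=(0.2682, -0.1983) x1=(-0.3849, 0.7063) x2=(-0.4713, 1.5783) x3=(-0.7467, -1.1244)
step 32: x0=(0.3249, -0.2380) x1=(-0.3700, 0.7867) x2=(-0.5173, 1.5715) x3=(-0.8409, -1.2133)
step 0 velocities: v0=(0.5400, -0.9700) v1=(-0.5900, -0.1100) v2=(-0.4600, 0.8000) v3=(-0.3500, -0.9100)
step 0: KE=2.7300, PE=8.7324, E=11.4624
step 32 velocities: v0=(1.2539, -0.8773) v1=(0.3294, 1.7642) v2=(-1.0221, -0.1739) v3=(-2.0798, -1.9067)
step 32: KE=9.3007, PE=2.1494, E=11.4501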